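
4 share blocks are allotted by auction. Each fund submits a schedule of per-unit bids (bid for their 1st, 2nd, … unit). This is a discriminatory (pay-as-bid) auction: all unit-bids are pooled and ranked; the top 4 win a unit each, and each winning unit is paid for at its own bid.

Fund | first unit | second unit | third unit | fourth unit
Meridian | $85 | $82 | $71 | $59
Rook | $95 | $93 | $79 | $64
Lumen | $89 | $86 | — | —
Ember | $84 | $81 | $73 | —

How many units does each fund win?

All unit-bids, highest first — top 4: 95 (Rook-1), 93 (Rook-2), 89 (Lumen-1), 86 (Lumen-2)
Next rejected bid: $85 (not a price — pay-as-bid).
Allocation: Lumen 2, Rook 2.

Lumen 2, Rook 2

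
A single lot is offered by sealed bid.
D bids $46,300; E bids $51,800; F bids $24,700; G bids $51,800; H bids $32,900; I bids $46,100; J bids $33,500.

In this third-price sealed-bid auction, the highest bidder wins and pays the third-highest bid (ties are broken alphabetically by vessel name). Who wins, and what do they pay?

Sorting bids: 51,800 (E) > 51,800 (G) > 46,300 (D) > 46,100 (I) > 33,500 (J) > 32,900 (H) > …
E and G tie at $51,800; tie-break gives it to E.
E is highest; pays the third-highest bid, $46,300.

E pays $46,300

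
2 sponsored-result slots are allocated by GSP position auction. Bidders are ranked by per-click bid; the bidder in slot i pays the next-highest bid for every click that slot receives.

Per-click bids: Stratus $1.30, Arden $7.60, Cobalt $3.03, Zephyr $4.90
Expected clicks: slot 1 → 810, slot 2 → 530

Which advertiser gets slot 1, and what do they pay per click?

Arden; $4.90 per click

Ranked by bid: $7.60 (Arden) > $4.90 (Zephyr) > $3.03 (Cobalt) > …
Slot 1 goes to the first-ranked bidder, Arden, who pays the next bid down: $4.90/click.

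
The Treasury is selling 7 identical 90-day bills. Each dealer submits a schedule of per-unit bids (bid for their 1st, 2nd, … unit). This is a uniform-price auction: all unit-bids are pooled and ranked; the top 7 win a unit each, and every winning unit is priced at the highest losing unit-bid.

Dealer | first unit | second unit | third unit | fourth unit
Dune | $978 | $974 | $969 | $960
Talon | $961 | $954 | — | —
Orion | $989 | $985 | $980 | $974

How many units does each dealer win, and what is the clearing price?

All unit-bids, highest first — top 7: 989 (Orion-1), 985 (Orion-2), 980 (Orion-3), 978 (Dune-1), 974 (Dune-2), 974 (Orion-4), 969 (Dune-3)
The (k+1)-th unit-bid is $961.
Allocation: Dune 3, Orion 4.

Dune 3, Orion 4; clearing price $961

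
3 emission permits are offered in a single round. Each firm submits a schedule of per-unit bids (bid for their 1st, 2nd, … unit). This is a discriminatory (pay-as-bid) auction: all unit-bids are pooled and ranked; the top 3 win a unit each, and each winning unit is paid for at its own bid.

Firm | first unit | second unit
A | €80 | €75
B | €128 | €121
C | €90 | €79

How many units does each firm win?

B 2, C 1

Pooled unit-bids ranked (top 3): 128 (B-1), 121 (B-2), 90 (C-1)
Next rejected bid: €80 (not a price — pay-as-bid).
Allocation: B 2, C 1.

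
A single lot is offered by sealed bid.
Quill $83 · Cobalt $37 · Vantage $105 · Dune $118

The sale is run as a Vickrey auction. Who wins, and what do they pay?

Dune pays $105

Vickrey auction: the highest bidder wins and pays the second-highest bid.
Sorting bids: 118 (Dune) > 105 (Vantage) > 83 (Quill) > 37 (Cobalt)
Dune wins with the highest bid; price is set by the runner-up at $105.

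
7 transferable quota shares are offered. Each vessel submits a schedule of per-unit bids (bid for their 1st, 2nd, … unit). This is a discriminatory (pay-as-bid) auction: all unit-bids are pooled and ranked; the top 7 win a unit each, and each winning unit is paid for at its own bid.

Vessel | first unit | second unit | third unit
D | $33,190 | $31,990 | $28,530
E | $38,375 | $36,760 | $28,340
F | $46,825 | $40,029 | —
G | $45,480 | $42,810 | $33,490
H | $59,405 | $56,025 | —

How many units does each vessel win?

E 1, F 2, G 2, H 2

Pooled unit-bids ranked (top 7): 59,405 (H-1), 56,025 (H-2), 46,825 (F-1), 45,480 (G-1), 42,810 (G-2), 40,029 (F-2), 38,375 (E-1)
Next rejected bid: $36,760 (not a price — pay-as-bid).
Allocation: E 1, F 2, G 2, H 2.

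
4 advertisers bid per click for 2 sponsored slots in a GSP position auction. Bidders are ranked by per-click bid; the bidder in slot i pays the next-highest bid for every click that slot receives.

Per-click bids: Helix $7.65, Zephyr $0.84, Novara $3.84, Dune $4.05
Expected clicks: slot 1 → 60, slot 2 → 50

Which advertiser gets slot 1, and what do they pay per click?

Per-click bids in order: $7.65 (Helix) > $4.05 (Dune) > $3.84 (Novara) > …
Slot 1 goes to the first-ranked bidder, Helix, who pays the next bid down: $4.05/click.

Helix; $4.05 per click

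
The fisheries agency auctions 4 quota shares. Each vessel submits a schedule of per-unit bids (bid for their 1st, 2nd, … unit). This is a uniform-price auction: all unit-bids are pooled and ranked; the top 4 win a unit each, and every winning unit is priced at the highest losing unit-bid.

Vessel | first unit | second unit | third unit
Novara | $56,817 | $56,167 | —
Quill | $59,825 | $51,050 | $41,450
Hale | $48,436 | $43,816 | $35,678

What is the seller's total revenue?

Pooled unit-bids ranked (top 4): 59,825 (Quill-1), 56,817 (Novara-1), 56,167 (Novara-2), 51,050 (Quill-2)
Highest rejected unit-bid = $48,436.
Allocation: Novara 2, Quill 2. Every unit priced at $48,436.
Revenue = 4 × 48,436 = $193,744.

Total revenue: $193,744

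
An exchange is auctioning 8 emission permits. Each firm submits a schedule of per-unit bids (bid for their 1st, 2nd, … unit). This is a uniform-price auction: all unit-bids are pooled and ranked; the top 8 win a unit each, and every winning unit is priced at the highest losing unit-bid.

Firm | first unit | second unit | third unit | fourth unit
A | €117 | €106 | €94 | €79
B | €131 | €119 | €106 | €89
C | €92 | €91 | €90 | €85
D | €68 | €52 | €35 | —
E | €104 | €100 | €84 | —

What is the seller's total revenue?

Total revenue: €736

Merging the schedules and taking the best 8: 131 (B-1), 119 (B-2), 117 (A-1), 106 (A-2), 106 (B-3), 104 (E-1), 100 (E-2), 94 (A-3)
Highest rejected unit-bid = €92.
Allocation: A 3, B 3, E 2. Every unit priced at €92.
Revenue = 8 × 92 = €736.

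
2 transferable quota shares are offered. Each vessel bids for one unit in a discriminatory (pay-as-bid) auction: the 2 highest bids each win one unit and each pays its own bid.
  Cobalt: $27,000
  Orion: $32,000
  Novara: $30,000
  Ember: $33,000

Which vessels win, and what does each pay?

Bids ranked high→low: 33,000 (Ember), 32,000 (Orion), 30,000 (Novara), 27,000 (Cobalt)
The 2 highest are Ember, Orion.
Each winner pays its own bid: Ember $33,000, Orion $32,000.

Ember $33,000, Orion $32,000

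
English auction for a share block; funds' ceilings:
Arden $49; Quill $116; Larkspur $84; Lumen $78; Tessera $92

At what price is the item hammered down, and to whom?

Limits ranked: 116 (Quill) > 92 (Tessera) > 84 (Larkspur) > 78 (Lumen) > 49 (Arden)
Tessera is the last rival to drop out, at $92; Quill remains and wins at that price.

Quill wins at $92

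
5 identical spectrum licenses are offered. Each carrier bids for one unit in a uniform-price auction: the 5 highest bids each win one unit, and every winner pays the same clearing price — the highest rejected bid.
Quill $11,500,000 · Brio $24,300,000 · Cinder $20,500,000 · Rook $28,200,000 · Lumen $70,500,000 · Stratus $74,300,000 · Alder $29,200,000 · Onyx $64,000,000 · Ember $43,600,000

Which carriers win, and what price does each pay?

Sorting: 74,300,000 (Stratus), 70,500,000 (Lumen), 64,000,000 (Onyx), 43,600,000 (Ember), 29,200,000 (Alder), 28,200,000 (Rook), 24,300,000 (Brio), …
Top 5: Stratus, Lumen, Onyx, Ember, Alder.
First losing bid is Rook's $28,200,000, which sets the uniform price.

Stratus, Lumen, Onyx, Ember, Alder; each pays $28,200,000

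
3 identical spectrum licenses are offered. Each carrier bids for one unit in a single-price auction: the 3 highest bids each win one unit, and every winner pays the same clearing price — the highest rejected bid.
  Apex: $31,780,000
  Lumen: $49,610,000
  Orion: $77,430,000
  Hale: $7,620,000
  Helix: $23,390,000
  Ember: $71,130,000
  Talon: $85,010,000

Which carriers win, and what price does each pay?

Talon, Orion, Ember; each pays $49,610,000

Sorting: 85,010,000 (Talon), 77,430,000 (Orion), 71,130,000 (Ember), 49,610,000 (Lumen), 31,780,000 (Apex), …
Winners (3 units): Talon, Orion, Ember.
Clearing price = highest rejected bid = $49,610,000.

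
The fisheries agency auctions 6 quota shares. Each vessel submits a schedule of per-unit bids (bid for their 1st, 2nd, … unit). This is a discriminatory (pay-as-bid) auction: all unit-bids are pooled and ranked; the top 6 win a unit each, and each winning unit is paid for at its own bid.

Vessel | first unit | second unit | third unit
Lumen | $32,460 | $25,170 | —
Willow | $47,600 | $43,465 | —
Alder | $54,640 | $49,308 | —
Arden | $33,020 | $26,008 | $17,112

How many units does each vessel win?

Alder 2, Arden 1, Lumen 1, Willow 2

All unit-bids, highest first — top 6: 54,640 (Alder-1), 49,308 (Alder-2), 47,600 (Willow-1), 43,465 (Willow-2), 33,020 (Arden-1), 32,460 (Lumen-1)
Next rejected bid: $26,008 (not a price — pay-as-bid).
Allocation: Alder 2, Arden 1, Lumen 1, Willow 2.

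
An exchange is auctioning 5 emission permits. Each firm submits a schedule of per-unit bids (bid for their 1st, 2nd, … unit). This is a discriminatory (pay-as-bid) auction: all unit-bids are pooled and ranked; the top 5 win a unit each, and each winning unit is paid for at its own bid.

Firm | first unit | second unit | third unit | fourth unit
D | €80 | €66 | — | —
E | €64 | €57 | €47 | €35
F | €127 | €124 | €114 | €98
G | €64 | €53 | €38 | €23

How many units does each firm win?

D 1, F 4

Merging the schedules and taking the best 5: 127 (F-1), 124 (F-2), 114 (F-3), 98 (F-4), 80 (D-1)
Next rejected bid: €66 (not a price — pay-as-bid).
Allocation: D 1, F 4.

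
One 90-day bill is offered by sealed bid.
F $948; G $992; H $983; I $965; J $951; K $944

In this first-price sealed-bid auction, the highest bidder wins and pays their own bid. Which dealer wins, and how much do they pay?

Sorting bids: 992 (G) > 983 (H) > 965 (I) > 951 (J) > 948 (F) > 944 (K)
G has the highest bid and pays exactly that: $992.

G pays $992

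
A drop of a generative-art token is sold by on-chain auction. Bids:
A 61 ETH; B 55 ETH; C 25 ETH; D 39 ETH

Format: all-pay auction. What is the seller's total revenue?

Total revenue: 180 ETH

Bids in order: 61 (A) > 55 (B) > 39 (D) > 25 (C)
Every bidder forfeits their bid regardless of winning.
Revenue = 61 + 55 + 25 + 39 = 180 ETH.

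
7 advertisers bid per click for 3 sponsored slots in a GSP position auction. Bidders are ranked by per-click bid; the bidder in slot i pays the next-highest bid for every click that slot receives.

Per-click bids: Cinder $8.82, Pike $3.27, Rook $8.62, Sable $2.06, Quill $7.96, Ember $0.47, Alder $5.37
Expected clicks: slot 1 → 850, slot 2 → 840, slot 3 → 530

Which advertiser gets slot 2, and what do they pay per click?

Ranked by bid: $8.82 (Cinder) > $8.62 (Rook) > $7.96 (Quill) > $5.37 (Alder) > …
Slot 2 goes to the second-ranked bidder, Rook, who pays the next bid down: $7.96/click.

Rook; $7.96 per click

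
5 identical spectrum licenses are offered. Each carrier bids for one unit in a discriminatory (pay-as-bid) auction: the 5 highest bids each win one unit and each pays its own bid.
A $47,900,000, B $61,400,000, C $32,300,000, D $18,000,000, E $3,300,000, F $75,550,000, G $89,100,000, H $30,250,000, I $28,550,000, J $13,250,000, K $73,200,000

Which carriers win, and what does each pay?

Bids ranked high→low: 89,100,000 (G), 75,550,000 (F), 73,200,000 (K), 61,400,000 (B), 47,900,000 (A), 32,300,000 (C), 30,250,000 (H), …
Winners (5 units): G, F, K, B, A.
Each winner pays its own bid: G $89,100,000, F $75,550,000, K $73,200,000, B $61,400,000, A $47,900,000.

G $89,100,000, F $75,550,000, K $73,200,000, B $61,400,000, A $47,900,000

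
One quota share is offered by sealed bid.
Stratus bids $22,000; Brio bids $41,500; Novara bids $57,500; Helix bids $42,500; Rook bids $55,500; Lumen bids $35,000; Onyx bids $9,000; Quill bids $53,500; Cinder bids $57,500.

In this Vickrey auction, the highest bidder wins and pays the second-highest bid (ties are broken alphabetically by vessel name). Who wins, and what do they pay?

Cinder pays $57,500

Bids ranked: 57,500 (Cinder) > 57,500 (Novara) > 55,500 (Rook) > 53,500 (Quill) > 42,500 (Helix) > 41,500 (Brio) > …
Tie at $57,500 → Cinder wins by tie-break.
Second-price: Cinder pays Novara's bid of $57,500.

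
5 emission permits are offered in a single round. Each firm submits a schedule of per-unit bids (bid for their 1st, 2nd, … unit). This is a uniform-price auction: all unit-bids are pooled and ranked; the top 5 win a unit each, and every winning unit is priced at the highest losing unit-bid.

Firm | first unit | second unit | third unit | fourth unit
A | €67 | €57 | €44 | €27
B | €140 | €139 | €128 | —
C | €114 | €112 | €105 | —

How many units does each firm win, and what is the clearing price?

B 3, C 2; clearing price €105

All unit-bids, highest first — top 5: 140 (B-1), 139 (B-2), 128 (B-3), 114 (C-1), 112 (C-2)
The (k+1)-th unit-bid is €105.
Allocation: B 3, C 2.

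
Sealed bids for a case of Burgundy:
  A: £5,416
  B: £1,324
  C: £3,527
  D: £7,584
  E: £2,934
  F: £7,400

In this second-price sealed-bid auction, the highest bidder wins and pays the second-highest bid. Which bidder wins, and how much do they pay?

Bids ranked: 7,584 (D) > 7,400 (F) > 5,416 (A) > 3,527 (C) > 2,934 (E) > 1,324 (B)
D is highest; pays the second-highest bid, £7,400.

D pays £7,400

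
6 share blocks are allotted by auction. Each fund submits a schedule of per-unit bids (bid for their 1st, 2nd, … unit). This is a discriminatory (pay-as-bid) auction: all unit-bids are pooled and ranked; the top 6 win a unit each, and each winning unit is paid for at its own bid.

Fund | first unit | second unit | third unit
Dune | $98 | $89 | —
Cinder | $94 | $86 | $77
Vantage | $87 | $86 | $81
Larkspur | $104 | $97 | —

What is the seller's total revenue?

Pooled unit-bids ranked (top 6): 104 (Larkspur-1), 98 (Dune-1), 97 (Larkspur-2), 94 (Cinder-1), 89 (Dune-2), 87 (Vantage-1)
Next rejected bid: $86 (not a price — pay-as-bid).
Each winning unit pays its own bid.
Revenue = 104 + 98 + 97 + 94 + 89 + 87 = $569.

Total revenue: $569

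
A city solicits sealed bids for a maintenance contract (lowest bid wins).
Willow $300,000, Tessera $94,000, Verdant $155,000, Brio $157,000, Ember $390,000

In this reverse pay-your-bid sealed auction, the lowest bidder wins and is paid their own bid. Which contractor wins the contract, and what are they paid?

Bids in order: 94,000 (Tessera) < 155,000 (Verdant) < 157,000 (Brio) < 300,000 (Willow) < 390,000 (Ember)
Tessera is lowest → is paid own bid, $94,000.

Tessera is paid $94,000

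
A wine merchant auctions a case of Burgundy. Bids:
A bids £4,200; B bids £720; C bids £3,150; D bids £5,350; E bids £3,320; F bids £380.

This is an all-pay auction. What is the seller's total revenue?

Total revenue: £17,120

Rule: the highest bidder wins the item, but every bidder pays their own bid.
Bids ranked: 5,350 (D) > 4,200 (A) > 3,320 (E) > 3,150 (C) > 720 (B) > 380 (F)
Every bidder forfeits their bid regardless of winning.
Revenue = 4,200 + 720 + 3,150 + 5,350 + 3,320 + 380 = £17,120.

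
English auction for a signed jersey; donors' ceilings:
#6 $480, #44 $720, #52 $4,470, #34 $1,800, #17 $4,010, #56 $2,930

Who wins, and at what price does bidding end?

Rule: the price rises until one bidder remains; the winner pays the price at which the last rival dropped out.
Sorting limits: 4,470 (#52) > 4,010 (#17) > 2,930 (#56) > 1,800 (#34) > 720 (#44) > 480 (#6)
Bidding ends when #17 exits at $4,010; #52 takes it.

#52 wins at $4,010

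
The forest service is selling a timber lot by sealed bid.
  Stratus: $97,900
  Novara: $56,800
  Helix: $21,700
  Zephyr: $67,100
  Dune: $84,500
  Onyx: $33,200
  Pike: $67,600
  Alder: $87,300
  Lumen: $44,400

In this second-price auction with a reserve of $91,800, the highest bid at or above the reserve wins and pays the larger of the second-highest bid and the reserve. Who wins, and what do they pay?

Bids ranked: 97,900 (Stratus) > 87,300 (Alder) > 84,500 (Dune) > 67,600 (Pike) > 67,100 (Zephyr) > 56,800 (Novara) > …
Highest eligible bid: Stratus at $97,900.
max(second-highest $87,300, reserve $91,800) = $91,800.

Stratus pays $91,800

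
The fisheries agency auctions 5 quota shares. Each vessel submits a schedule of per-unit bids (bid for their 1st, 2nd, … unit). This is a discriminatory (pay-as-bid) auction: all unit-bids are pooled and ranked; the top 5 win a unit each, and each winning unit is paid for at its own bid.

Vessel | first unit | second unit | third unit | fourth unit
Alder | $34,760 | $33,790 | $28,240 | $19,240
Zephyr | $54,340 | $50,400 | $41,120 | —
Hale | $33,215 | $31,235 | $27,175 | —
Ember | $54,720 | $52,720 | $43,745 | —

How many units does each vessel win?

Merging the schedules and taking the best 5: 54,720 (Ember-1), 54,340 (Zephyr-1), 52,720 (Ember-2), 50,400 (Zephyr-2), 43,745 (Ember-3)
Next rejected bid: $41,120 (not a price — pay-as-bid).
Allocation: Ember 3, Zephyr 2.

Ember 3, Zephyr 2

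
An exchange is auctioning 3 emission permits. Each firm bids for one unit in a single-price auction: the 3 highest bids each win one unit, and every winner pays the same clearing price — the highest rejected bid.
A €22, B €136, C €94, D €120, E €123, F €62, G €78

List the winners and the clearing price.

Sorting: 136 (B), 123 (E), 120 (D), 94 (C), 78 (G), …
Winners (3 units): B, E, D.
First losing bid is C's €94, which sets the uniform price.

B, E, D; each pays €94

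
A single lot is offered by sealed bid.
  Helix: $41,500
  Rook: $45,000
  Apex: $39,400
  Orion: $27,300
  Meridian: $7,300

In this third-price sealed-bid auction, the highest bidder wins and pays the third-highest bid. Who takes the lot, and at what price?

Sorting bids: 45,000 (Rook) > 41,500 (Helix) > 39,400 (Apex) > 27,300 (Orion) > 7,300 (Meridian)
Rook is highest; pays the third-highest bid, $39,400.

Rook pays $39,400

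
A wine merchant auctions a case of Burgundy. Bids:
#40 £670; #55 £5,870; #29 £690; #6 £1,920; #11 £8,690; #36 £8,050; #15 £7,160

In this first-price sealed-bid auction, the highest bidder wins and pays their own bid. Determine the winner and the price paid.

Bids in order: 8,690 (#11) > 8,050 (#36) > 7,160 (#15) > 5,870 (#55) > 1,920 (#6) > 690 (#29) > …
#11 has the highest bid and pays exactly that: £8,690.

#11 pays £8,690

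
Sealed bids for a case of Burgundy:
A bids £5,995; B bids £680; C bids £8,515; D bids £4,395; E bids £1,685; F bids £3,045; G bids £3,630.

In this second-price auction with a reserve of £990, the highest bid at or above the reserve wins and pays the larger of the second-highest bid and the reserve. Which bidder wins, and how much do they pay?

C pays £5,995

Bids ranked: 8,515 (C) > 5,995 (A) > 4,395 (D) > 3,630 (G) > 3,045 (F) > 1,685 (E) > …
C has the top bid at or above the reserve (£8,515).
Second-highest bid £5,995 exceeds the reserve £990 → payment £5,995.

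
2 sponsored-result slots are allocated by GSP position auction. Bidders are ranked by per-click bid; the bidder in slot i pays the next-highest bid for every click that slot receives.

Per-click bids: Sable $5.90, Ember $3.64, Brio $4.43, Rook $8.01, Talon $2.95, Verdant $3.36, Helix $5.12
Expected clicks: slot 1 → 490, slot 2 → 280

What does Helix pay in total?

Helix pays $0.00

Ranked by bid: $8.01 (Rook) > $5.90 (Sable) > $5.12 (Helix) > …
Helix ranks below slot 2 → no slot, pays nothing.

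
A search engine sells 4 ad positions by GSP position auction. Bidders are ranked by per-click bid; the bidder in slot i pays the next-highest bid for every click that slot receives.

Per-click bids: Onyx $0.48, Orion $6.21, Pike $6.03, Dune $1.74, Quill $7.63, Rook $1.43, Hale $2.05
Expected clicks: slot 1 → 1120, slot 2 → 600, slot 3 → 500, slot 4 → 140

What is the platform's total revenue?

Ranked by bid: $7.63 (Quill) > $6.21 (Orion) > $6.03 (Pike) > $2.05 (Hale) > $1.74 (Dune) > …
Slot 1: Quill pays $6.21 × 1120 = $6955.20
Slot 2: Orion pays $6.03 × 600 = $3618.00
Slot 3: Pike pays $2.05 × 500 = $1025.00
Slot 4: Hale pays $1.74 × 140 = $243.60
Total = $11841.80

Total revenue: $11841.80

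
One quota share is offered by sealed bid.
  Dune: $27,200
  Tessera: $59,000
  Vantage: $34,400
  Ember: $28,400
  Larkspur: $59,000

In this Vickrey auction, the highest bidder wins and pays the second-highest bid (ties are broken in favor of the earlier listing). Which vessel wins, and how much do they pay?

Sorting bids: 59,000 (Tessera) > 59,000 (Larkspur) > 34,400 (Vantage) > 28,400 (Ember) > 27,200 (Dune)
Tie at $59,000 → Tessera wins by tie-break.
Second-price: Tessera pays Larkspur's bid of $59,000.

Tessera pays $59,000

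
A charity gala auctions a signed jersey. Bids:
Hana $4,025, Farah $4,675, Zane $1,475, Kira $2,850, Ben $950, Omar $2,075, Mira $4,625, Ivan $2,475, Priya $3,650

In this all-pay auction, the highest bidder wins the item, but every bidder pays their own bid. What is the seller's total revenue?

Sorting bids: 4,675 (Farah) > 4,625 (Mira) > 4,025 (Hana) > 3,650 (Priya) > 2,850 (Kira) > 2,475 (Ivan) > …
Farah wins with the top bid; all bids are sunk regardless.
Every bidder forfeits their bid regardless of winning.
Revenue = 4,025 + 4,675 + 1,475 + 2,850 + 950 + 2,075 + 4,625 + 2,475 + 3,650 = $26,800.

Total revenue: $26,800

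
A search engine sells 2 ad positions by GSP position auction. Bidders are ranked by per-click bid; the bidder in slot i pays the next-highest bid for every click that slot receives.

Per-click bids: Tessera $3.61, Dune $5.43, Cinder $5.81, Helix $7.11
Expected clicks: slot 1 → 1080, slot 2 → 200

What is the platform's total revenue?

Total revenue: $7360.80

Per-click bids in order: $7.11 (Helix) > $5.81 (Cinder) > $5.43 (Dune) > …
Slot 1: Helix pays $5.81 × 1080 = $6274.80
Slot 2: Cinder pays $5.43 × 200 = $1086.00
Total = $7360.80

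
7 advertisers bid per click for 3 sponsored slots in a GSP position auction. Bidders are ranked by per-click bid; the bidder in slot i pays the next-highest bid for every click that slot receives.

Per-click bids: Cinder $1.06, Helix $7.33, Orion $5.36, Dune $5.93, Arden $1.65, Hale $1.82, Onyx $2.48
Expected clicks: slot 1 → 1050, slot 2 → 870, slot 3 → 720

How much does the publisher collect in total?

Total revenue: $12675.30

Ranked by bid: $7.33 (Helix) > $5.93 (Dune) > $5.36 (Orion) > $2.48 (Onyx) > …
Slot 1: Helix pays $5.93 × 1050 = $6226.50
Slot 2: Dune pays $5.36 × 870 = $4663.20
Slot 3: Orion pays $2.48 × 720 = $1785.60
Total = $12675.30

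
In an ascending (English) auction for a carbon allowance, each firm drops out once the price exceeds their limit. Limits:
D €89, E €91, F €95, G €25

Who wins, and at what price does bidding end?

F wins at €91

Ascending (English) auction: the price rises until one bidder remains; the winner pays the price at which the last rival dropped out.
Sorting limits: 95 (F) > 91 (E) > 89 (D) > 25 (G)
Once the price passes €91, only F is left; the hammer falls at E's limit of €91.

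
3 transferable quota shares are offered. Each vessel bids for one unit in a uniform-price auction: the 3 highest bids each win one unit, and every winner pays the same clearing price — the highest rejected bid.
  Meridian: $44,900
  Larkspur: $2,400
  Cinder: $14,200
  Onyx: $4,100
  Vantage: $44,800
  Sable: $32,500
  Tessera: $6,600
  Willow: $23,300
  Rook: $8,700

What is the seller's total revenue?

Total revenue: $69,900

Ordering the bids: 44,900 (Meridian), 44,800 (Vantage), 32,500 (Sable), 23,300 (Willow), 14,200 (Cinder), …
Winners (3 units): Meridian, Vantage, Sable.
First losing bid is Willow's $23,300, which sets the uniform price.
Total revenue = 3 × $23,300 = $69,900.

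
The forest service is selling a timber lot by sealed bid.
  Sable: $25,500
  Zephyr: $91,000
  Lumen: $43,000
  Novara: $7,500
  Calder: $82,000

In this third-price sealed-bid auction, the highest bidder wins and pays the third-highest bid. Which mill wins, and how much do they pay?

Sorting bids: 91,000 (Zephyr) > 82,000 (Calder) > 43,000 (Lumen) > 25,500 (Sable) > 7,500 (Novara)
Zephyr wins; payment is bid #3 in the ranking = $43,000.

Zephyr pays $43,000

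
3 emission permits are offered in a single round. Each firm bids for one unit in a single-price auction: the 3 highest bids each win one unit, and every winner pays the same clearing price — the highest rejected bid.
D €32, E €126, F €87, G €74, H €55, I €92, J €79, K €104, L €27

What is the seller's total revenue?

Bids ranked high→low: 126 (E), 104 (K), 92 (I), 87 (F), 79 (J), …
The 3 highest are E, K, I.
Clearing price = highest rejected bid = €87.
Total revenue = 3 × €87 = €261.

Total revenue: €261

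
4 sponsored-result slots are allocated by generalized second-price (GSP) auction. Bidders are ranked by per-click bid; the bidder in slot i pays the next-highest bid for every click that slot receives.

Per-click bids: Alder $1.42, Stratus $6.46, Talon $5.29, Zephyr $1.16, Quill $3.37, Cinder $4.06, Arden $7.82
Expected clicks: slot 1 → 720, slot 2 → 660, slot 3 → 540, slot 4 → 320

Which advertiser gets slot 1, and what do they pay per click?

Arden; $6.46 per click

Sorting advertisers: $7.82 (Arden) > $6.46 (Stratus) > $5.29 (Talon) > $4.06 (Cinder) > $3.37 (Quill) > …
Slot 1 goes to the first-ranked bidder, Arden, who pays the next bid down: $6.46/click.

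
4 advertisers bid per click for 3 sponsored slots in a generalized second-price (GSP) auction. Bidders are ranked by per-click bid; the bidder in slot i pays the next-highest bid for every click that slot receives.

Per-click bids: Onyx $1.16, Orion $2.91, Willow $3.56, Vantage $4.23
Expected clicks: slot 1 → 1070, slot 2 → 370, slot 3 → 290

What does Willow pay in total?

Sorting advertisers: $4.23 (Vantage) > $3.56 (Willow) > $2.91 (Orion) > $1.16 (Onyx)
Willow holds slot 2 → pays next bid $2.91 × 370 clicks = $1076.70.

Willow pays $1076.70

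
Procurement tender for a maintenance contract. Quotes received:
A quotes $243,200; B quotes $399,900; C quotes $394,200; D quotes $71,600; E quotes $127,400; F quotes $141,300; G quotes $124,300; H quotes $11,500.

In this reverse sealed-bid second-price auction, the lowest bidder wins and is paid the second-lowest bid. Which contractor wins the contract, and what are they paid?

H is paid $71,600

Rule: the lowest bidder wins and is paid the second-lowest bid.
Bids in order: 11,500 (H) < 71,600 (D) < 124,300 (G) < 127,400 (E) < 141,300 (F) < 243,200 (A) < …
Second-price: H is paid D's bid of $71,600.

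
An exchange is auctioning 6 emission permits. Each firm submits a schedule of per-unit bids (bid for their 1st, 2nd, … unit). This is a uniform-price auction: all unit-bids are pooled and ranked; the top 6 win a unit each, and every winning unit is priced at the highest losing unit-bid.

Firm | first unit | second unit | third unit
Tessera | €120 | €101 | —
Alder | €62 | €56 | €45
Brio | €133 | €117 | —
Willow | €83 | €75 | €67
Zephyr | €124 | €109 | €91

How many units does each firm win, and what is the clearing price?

Pooled unit-bids ranked (top 6): 133 (Brio-1), 124 (Zephyr-1), 120 (Tessera-1), 117 (Brio-2), 109 (Zephyr-2), 101 (Tessera-2)
First bid not allocated: €91.
Allocation: Brio 2, Tessera 2, Zephyr 2.

Brio 2, Tessera 2, Zephyr 2; clearing price €91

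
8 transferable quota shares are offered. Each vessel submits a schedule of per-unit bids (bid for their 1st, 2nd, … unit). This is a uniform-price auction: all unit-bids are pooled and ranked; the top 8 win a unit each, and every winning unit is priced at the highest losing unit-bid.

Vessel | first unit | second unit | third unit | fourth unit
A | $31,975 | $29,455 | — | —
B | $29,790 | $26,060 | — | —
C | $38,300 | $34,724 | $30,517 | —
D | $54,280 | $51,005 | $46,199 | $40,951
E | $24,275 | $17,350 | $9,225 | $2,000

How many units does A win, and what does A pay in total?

A: 1 unit, pays $29,790

Pooled unit-bids ranked (top 8): 54,280 (D-1), 51,005 (D-2), 46,199 (D-3), 40,951 (D-4), 38,300 (C-1), 34,724 (C-2), 31,975 (A-1), 30,517 (C-3)
First bid not allocated: $29,790.
A wins 1 unit(s) at $29,790 each.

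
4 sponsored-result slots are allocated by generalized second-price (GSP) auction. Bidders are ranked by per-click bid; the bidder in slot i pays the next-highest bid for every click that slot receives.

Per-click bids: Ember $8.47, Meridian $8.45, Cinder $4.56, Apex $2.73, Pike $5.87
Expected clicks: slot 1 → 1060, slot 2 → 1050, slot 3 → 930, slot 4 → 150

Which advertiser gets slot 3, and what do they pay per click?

Pike; $4.56 per click

Ranked by bid: $8.47 (Ember) > $8.45 (Meridian) > $5.87 (Pike) > $4.56 (Cinder) > $2.73 (Apex)
Slot 3 goes to the third-ranked bidder, Pike, who pays the next bid down: $4.56/click.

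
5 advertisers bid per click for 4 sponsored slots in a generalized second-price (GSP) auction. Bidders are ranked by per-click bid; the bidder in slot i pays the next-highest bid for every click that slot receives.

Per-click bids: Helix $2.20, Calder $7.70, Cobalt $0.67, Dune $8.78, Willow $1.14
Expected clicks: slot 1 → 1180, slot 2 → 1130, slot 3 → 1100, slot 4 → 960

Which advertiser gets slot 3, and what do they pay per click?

Helix; $1.14 per click

Per-click bids in order: $8.78 (Dune) > $7.70 (Calder) > $2.20 (Helix) > $1.14 (Willow) > $0.67 (Cobalt)
Slot 3 goes to the third-ranked bidder, Helix, who pays the next bid down: $1.14/click.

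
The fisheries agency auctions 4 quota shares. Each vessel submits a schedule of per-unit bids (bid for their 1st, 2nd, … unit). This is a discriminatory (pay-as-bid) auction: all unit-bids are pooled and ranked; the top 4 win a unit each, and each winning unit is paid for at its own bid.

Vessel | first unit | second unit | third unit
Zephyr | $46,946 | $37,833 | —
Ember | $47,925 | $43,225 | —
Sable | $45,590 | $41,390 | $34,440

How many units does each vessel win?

Merging the schedules and taking the best 4: 47,925 (Ember-1), 46,946 (Zephyr-1), 45,590 (Sable-1), 43,225 (Ember-2)
Next rejected bid: $41,390 (not a price — pay-as-bid).
Allocation: Ember 2, Sable 1, Zephyr 1.

Ember 2, Sable 1, Zephyr 1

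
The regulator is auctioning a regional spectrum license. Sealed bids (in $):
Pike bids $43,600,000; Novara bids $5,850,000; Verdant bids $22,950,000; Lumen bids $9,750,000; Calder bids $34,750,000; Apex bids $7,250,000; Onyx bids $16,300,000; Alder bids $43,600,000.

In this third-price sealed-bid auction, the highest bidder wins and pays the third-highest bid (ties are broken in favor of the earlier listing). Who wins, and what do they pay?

Bids in order: 43,600,000 (Pike) > 43,600,000 (Alder) > 34,750,000 (Calder) > 22,950,000 (Verdant) > 16,300,000 (Onyx) > 9,750,000 (Lumen) > …
Pike and Alder tie at $43,600,000; tie-break gives it to Pike.
Pike wins; payment is bid #3 in the ranking = $34,750,000.

Pike pays $34,750,000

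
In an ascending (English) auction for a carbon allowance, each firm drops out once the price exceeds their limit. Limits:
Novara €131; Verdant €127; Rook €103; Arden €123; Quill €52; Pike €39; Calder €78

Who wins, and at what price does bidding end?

Open ascending-bid auction: the price rises until one bidder remains; the winner pays the price at which the last rival dropped out.
Limits ranked: 131 (Novara) > 127 (Verdant) > 123 (Arden) > 103 (Rook) > 78 (Calder) > 52 (Quill) > …
Once the price passes €127, only Novara is left; the hammer falls at Verdant's limit of €127.

Novara wins at €127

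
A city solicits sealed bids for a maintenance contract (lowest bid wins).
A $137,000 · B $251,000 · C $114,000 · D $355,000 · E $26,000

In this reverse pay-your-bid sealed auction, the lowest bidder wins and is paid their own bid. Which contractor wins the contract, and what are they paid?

Rule: the lowest bidder wins and is paid their own bid.
Bids ranked: 26,000 (E) < 114,000 (C) < 137,000 (A) < 251,000 (B) < 355,000 (D)
E is lowest → is paid own bid, $26,000.

E is paid $26,000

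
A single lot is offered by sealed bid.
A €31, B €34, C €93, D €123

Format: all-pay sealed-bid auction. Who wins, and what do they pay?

All-pay sealed-bid auction: the highest bidder wins the item, but every bidder pays their own bid.
Bids in order: 123 (D) > 93 (C) > 34 (B) > 31 (A)
D wins with the top bid; all bids are sunk regardless.

D pays €123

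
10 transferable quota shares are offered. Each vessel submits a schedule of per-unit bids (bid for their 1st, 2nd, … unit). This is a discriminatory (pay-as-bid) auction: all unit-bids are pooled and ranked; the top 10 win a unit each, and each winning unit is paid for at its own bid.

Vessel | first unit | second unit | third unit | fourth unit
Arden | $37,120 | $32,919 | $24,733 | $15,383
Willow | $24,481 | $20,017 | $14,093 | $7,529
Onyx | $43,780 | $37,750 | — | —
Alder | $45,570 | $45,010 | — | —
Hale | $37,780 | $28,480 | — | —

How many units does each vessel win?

Pooled unit-bids ranked (top 10): 45,570 (Alder-1), 45,010 (Alder-2), 43,780 (Onyx-1), 37,780 (Hale-1), 37,750 (Onyx-2), 37,120 (Arden-1), 32,919 (Arden-2), 28,480 (Hale-2), 24,733 (Arden-3), 24,481 (Willow-1)
Next rejected bid: $20,017 (not a price — pay-as-bid).
Allocation: Alder 2, Arden 3, Hale 2, Onyx 2, Willow 1.

Alder 2, Arden 3, Hale 2, Onyx 2, Willow 1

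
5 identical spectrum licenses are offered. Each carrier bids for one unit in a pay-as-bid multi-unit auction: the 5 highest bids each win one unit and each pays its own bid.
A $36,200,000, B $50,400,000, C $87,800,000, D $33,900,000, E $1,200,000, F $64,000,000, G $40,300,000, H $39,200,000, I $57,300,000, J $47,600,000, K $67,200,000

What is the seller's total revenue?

Sorting: 87,800,000 (C), 67,200,000 (K), 64,000,000 (F), 57,300,000 (I), 50,400,000 (B), 47,600,000 (J), 40,300,000 (G), …
The 5 highest are C, K, F, I, B.
Total revenue = 87,800,000 + 67,200,000 + 64,000,000 + 57,300,000 + 50,400,000 = $326,700,000.

Total revenue: $326,700,000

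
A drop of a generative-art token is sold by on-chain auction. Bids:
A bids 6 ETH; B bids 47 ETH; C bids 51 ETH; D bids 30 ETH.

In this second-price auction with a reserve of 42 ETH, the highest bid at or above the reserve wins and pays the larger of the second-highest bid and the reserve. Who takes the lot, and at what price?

C pays 47 ETH

Sorting bids: 51 (C) > 47 (B) > 30 (D) > 6 (A)
C has the top bid at or above the reserve (51 ETH).
Second-highest bid 47 ETH exceeds the reserve 42 ETH → payment 47 ETH.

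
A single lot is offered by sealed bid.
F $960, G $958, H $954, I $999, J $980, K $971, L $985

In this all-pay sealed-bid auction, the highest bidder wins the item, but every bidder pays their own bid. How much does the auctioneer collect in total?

Bids ranked: 999 (I) > 985 (L) > 980 (J) > 971 (K) > 960 (F) > 958 (G) > …
I wins with the top bid; all bids are sunk regardless.
Every bidder forfeits their bid regardless of winning.
Revenue = 960 + 958 + 954 + 999 + 980 + 971 + 985 = $6,807.

Total revenue: $6,807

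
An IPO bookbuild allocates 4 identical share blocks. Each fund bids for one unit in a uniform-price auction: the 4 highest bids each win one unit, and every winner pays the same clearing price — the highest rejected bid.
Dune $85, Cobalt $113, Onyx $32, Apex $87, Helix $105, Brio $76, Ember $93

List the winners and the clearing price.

Cobalt, Helix, Ember, Apex; each pays $85

Bids ranked high→low: 113 (Cobalt), 105 (Helix), 93 (Ember), 87 (Apex), 85 (Dune), 76 (Brio), …
The 4 highest are Cobalt, Helix, Ember, Apex.
Highest unsuccessful bid: $85 → clearing price.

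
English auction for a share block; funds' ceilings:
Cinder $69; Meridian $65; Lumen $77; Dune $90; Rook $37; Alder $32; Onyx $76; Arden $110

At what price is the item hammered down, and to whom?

Arden wins at $90

Limits in order: 110 (Arden) > 90 (Dune) > 77 (Lumen) > 76 (Onyx) > 69 (Cinder) > 65 (Meridian) > …
Once the price passes $90, only Arden is left; the hammer falls at Dune's limit of $90.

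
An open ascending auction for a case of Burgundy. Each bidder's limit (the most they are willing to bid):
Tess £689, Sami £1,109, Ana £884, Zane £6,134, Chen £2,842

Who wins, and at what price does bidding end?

Sorting limits: 6,134 (Zane) > 2,842 (Chen) > 1,109 (Sami) > 884 (Ana) > 689 (Tess)
Bidding ends when Chen exits at £2,842; Zane takes it.

Zane wins at £2,842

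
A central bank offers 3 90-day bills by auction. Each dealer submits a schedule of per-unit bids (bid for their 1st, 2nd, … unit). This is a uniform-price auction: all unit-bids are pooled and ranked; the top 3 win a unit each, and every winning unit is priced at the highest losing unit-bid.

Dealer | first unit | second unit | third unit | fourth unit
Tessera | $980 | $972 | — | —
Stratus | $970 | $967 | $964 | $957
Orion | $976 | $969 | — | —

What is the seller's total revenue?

Merging the schedules and taking the best 3: 980 (Tessera-1), 976 (Orion-1), 972 (Tessera-2)
Highest rejected unit-bid = $970.
Allocation: Orion 1, Tessera 2. Every unit priced at $970.
Revenue = 3 × 970 = $2,910.

Total revenue: $2,910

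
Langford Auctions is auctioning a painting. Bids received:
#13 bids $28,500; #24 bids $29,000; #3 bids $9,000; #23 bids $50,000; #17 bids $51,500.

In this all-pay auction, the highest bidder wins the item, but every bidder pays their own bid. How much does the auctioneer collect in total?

Sorting bids: 51,500 (#17) > 50,000 (#23) > 29,000 (#24) > 28,500 (#13) > 9,000 (#3)
Every bidder forfeits their bid regardless of winning.
Revenue = 28,500 + 29,000 + 9,000 + 50,000 + 51,500 = $168,000.

Total revenue: $168,000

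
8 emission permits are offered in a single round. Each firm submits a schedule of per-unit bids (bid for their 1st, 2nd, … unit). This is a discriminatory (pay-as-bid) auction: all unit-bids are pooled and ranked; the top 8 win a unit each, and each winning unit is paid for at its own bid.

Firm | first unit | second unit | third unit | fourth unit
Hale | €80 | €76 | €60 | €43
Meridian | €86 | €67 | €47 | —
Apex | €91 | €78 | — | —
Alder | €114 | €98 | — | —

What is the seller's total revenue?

Total revenue: €690

Pooled unit-bids ranked (top 8): 114 (Alder-1), 98 (Alder-2), 91 (Apex-1), 86 (Meridian-1), 80 (Hale-1), 78 (Apex-2), 76 (Hale-2), 67 (Meridian-2)
Next rejected bid: €60 (not a price — pay-as-bid).
Each winning unit pays its own bid.
Revenue = 114 + 98 + 91 + 86 + 80 + 78 + 76 + 67 = €690.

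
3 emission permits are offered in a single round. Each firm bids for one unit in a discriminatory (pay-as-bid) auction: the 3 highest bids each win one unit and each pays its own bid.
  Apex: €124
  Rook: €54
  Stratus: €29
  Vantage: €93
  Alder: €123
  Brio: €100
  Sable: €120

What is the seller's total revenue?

Ordering the bids: 124 (Apex), 123 (Alder), 120 (Sable), 100 (Brio), 93 (Vantage), …
Top 3: Apex, Alder, Sable.
Total revenue = 124 + 123 + 120 = €367.

Total revenue: €367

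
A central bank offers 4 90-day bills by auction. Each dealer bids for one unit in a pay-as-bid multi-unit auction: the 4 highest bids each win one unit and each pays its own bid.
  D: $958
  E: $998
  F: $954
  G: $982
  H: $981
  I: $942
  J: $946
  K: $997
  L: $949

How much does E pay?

Bids ranked high→low: 998 (E), 997 (K), 982 (G), 981 (H), 958 (D), 954 (F), …
Top 4: E, K, G, H.
E wins → own bid $998.

E pays $998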